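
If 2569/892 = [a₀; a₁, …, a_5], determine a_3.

Run the Euclidean algorithm, recording each quotient:
2569 ÷ 892 → quotient 2, remainder 785
892 ÷ 785 → quotient 1, remainder 107
785 ÷ 107 → quotient 7, remainder 36
107 ÷ 36 → quotient 2, remainder 35

2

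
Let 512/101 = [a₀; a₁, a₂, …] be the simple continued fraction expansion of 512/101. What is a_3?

512 = 5·101 + 7, so a_0 = 5
101 = 14·7 + 3, so a_1 = 14
7 = 2·3 + 1, so a_2 = 2
3 = 3·1 + 0, so a_3 = 3

3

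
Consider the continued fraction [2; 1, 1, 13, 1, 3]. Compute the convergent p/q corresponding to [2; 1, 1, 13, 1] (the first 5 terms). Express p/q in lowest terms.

73/29

Starting at the tail and folding back:
Start with 1.
13 + 1/(1/1) = 13 + 1/1 = 14/1
1 + 1/(14/1) = 1 + 1/14 = 15/14
1 + 1/(15/14) = 1 + 14/15 = 29/15
2 + 1/(29/15) = 2 + 15/29 = 73/29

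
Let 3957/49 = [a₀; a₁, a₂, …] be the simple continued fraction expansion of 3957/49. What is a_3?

3957 ÷ 49 → quotient 80, remainder 37
49 ÷ 37 → quotient 1, remainder 12
37 ÷ 12 → quotient 3, remainder 1
12 ÷ 1 → quotient 12, remainder 0

12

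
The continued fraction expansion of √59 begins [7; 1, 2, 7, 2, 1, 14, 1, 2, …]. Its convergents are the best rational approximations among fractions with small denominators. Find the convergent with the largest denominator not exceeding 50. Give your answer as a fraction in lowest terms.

361/47

a_0 = 7: 7/1  (≤ bound)
a_1 = 1: 8/1  (≤ bound)
a_2 = 2: 23/3  (≤ bound)
a_3 = 7: 169/22  (≤ bound)
a_4 = 2: 361/47  (≤ bound)
a_5 = 1: 530/69  (> 50, stop)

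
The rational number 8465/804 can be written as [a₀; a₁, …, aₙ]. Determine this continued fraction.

8465 ÷ 804 → quotient 10, remainder 425
804 ÷ 425 → quotient 1, remainder 379
425 ÷ 379 → quotient 1, remainder 46
379 ÷ 46 → quotient 8, remainder 11
46 ÷ 11 → quotient 4, remainder 2
11 ÷ 2 → quotient 5, remainder 1
2 ÷ 1 → quotient 2, remainder 0

[10; 1, 1, 8, 4, 5, 2]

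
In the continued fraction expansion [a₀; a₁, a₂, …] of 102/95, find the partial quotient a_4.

3

102 ÷ 95 → quotient 1, remainder 7
95 ÷ 7 → quotient 13, remainder 4
7 ÷ 4 → quotient 1, remainder 3
4 ÷ 3 → quotient 1, remainder 1
3 ÷ 1 → quotient 3, remainder 0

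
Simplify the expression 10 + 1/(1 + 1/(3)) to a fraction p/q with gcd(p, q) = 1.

Start with 3.
1 + 1/(3/1) = 1 + 1/3 = 4/3
10 + 1/(4/3) = 10 + 3/4 = 43/4

43/4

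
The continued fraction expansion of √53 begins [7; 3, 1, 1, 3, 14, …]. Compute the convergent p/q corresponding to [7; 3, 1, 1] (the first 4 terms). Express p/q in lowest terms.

51/7

Compute successive convergents:
a_0 = 7: 7/1
a_1 = 3: 22/3
a_2 = 1: 29/4
a_3 = 1: 51/7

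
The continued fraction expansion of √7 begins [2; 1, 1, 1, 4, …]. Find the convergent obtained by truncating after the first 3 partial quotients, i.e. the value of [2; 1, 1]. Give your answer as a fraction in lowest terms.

5/2

Start with 1.
1 + 1/(1/1) = 1 + 1/1 = 2/1
2 + 1/(2/1) = 2 + 1/2 = 5/2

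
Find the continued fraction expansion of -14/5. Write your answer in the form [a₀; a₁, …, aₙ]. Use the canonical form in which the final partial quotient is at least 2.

Repeatedly divide and take the remainder:
-14 = -3·5 + 1, so a_0 = -3
5 = 5·1 + 0, so a_1 = 5

[-3; 5]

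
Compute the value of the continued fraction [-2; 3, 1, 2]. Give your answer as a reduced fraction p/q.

a_0 = -2: -2/1
a_1 = 3: -5/3
a_2 = 1: -7/4
a_3 = 2: -19/11

-19/11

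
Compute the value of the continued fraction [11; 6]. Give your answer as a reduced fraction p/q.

67/6

Compute successive convergents:
a_0 = 11: 11/1
a_1 = 6: 67/6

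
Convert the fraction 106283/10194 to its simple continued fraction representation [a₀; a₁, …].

Run the Euclidean algorithm, recording each quotient:
106283 ÷ 10194 → quotient 10, remainder 4343
10194 ÷ 4343 → quotient 2, remainder 1508
4343 ÷ 1508 → quotient 2, remainder 1327
1508 ÷ 1327 → quotient 1, remainder 181
1327 ÷ 181 → quotient 7, remainder 60
181 ÷ 60 → quotient 3, remainder 1
60 ÷ 1 → quotient 60, remainder 0

[10; 2, 2, 1, 7, 3, 60]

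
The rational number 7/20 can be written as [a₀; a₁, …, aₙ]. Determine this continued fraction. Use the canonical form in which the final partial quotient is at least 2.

[0; 2, 1, 6]

7 = 0·20 + 7, so a_0 = 0
20 = 2·7 + 6, so a_1 = 2
7 = 1·6 + 1, so a_2 = 1
6 = 6·1 + 0, so a_3 = 6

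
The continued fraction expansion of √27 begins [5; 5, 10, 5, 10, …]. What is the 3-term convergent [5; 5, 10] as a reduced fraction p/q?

265/51

a_0 = 5: 5/1
a_1 = 5: 26/5
a_2 = 10: 265/51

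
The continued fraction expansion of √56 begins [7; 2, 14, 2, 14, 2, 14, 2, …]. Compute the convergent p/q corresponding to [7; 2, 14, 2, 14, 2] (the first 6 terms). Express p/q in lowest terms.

13455/1798

a_0 = 7: 7/1
a_1 = 2: 15/2
a_2 = 14: 217/29
a_3 = 2: 449/60
a_4 = 14: 6503/869
a_5 = 2: 13455/1798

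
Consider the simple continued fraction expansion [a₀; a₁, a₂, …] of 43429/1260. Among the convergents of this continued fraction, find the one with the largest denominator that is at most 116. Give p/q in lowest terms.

2654/77

a_0 = 34: 34/1  (≤ bound)
a_1 = 2: 69/2  (≤ bound)
a_2 = 7: 517/15  (≤ bound)
a_3 = 5: 2654/77  (≤ bound)
a_4 = 2: 5825/169  (> 116, stop)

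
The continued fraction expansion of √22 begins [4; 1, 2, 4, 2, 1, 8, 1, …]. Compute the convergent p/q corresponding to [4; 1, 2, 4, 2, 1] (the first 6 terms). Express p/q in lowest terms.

197/42

Compute successive convergents:
a_0 = 4: 4/1
a_1 = 1: 5/1
a_2 = 2: 14/3
a_3 = 4: 61/13
a_4 = 2: 136/29
a_5 = 1: 197/42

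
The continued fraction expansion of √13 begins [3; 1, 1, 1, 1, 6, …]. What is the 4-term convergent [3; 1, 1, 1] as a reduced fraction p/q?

11/3

Collapse the nested fraction from the inside out:
Start with 1.
1 + 1/(1/1) = 1 + 1/1 = 2/1
1 + 1/(2/1) = 1 + 1/2 = 3/2
3 + 1/(3/2) = 3 + 2/3 = 11/3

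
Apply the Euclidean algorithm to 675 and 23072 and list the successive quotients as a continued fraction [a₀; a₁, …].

Run the Euclidean algorithm, recording each quotient:
⌊675/23072⌋ = 0, remainder 675
⌊23072/675⌋ = 34, remainder 122
⌊675/122⌋ = 5, remainder 65
⌊122/65⌋ = 1, remainder 57
⌊65/57⌋ = 1, remainder 8
⌊57/8⌋ = 7, remainder 1
⌊8/1⌋ = 8, remainder 0

[0; 34, 5, 1, 1, 7, 8]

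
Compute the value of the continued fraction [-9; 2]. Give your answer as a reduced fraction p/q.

-17/2

a_0 = -9: -9/1
a_1 = 2: -17/2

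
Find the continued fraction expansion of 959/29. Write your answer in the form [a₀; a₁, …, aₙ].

959 = 33·29 + 2, so a_0 = 33
29 = 14·2 + 1, so a_1 = 14
2 = 2·1 + 0, so a_2 = 2

[33; 14, 2]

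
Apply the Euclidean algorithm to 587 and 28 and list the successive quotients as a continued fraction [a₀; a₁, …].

587 ÷ 28 → quotient 20, remainder 27
28 ÷ 27 → quotient 1, remainder 1
27 ÷ 1 → quotient 27, remainder 0

[20; 1, 27]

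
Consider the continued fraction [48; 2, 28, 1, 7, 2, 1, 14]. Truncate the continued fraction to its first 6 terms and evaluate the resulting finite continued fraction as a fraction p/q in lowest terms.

Compute successive convergents:
a_0 = 48: 48/1
a_1 = 2: 97/2
a_2 = 28: 2764/57
a_3 = 1: 2861/59
a_4 = 7: 22791/470
a_5 = 2: 48443/999

48443/999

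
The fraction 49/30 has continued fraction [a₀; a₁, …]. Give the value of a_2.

1

49 = 1·30 + 19, so a_0 = 1
30 = 1·19 + 11, so a_1 = 1
19 = 1·11 + 8, so a_2 = 1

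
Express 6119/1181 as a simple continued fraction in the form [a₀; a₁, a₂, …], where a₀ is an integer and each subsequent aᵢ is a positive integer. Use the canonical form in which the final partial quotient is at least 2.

[5; 5, 1, 1, 12, 1, 7]

6119 ÷ 1181 → quotient 5, remainder 214
1181 ÷ 214 → quotient 5, remainder 111
214 ÷ 111 → quotient 1, remainder 103
111 ÷ 103 → quotient 1, remainder 8
103 ÷ 8 → quotient 12, remainder 7
8 ÷ 7 → quotient 1, remainder 1
7 ÷ 1 → quotient 7, remainder 0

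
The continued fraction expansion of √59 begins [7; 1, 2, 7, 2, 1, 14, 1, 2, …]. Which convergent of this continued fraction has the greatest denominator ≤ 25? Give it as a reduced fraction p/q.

169/22

List convergents until the denominator exceeds the bound:
a_0 = 7: 7/1  (≤ bound)
a_1 = 1: 8/1  (≤ bound)
a_2 = 2: 23/3  (≤ bound)
a_3 = 7: 169/22  (≤ bound)
a_4 = 2: 361/47  (> 25, stop)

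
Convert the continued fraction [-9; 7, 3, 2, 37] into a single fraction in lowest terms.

Start with 37.
2 + 1/(37/1) = 2 + 1/37 = 75/37
3 + 1/(75/37) = 3 + 37/75 = 262/75
7 + 1/(262/75) = 7 + 75/262 = 1909/262
-9 + 1/(1909/262) = -9 + 262/1909 = -16919/1909

-16919/1909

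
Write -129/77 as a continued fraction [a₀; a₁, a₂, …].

[-2; 3, 12, 2]

Run the Euclidean algorithm, recording each quotient:
-129 ÷ 77 → quotient -2, remainder 25
77 ÷ 25 → quotient 3, remainder 2
25 ÷ 2 → quotient 12, remainder 1
2 ÷ 1 → quotient 2, remainder 0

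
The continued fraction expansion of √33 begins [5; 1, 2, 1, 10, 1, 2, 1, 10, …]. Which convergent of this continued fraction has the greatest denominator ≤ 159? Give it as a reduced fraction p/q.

787/137

List convergents until the denominator exceeds the bound:
a_0 = 5: 5/1  (≤ bound)
a_1 = 1: 6/1  (≤ bound)
a_2 = 2: 17/3  (≤ bound)
a_3 = 1: 23/4  (≤ bound)
a_4 = 10: 247/43  (≤ bound)
a_5 = 1: 270/47  (≤ bound)
a_6 = 2: 787/137  (≤ bound)
a_7 = 1: 1057/184  (> 159, stop)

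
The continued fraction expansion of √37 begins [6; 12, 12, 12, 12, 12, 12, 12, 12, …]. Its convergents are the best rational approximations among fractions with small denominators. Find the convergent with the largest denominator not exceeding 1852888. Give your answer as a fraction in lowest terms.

1555849/255780

a_0 = 6: 6/1  (≤ bound)
a_1 = 12: 73/12  (≤ bound)
a_2 = 12: 882/145  (≤ bound)
a_3 = 12: 10657/1752  (≤ bound)
a_4 = 12: 128766/21169  (≤ bound)
a_5 = 12: 1555849/255780  (≤ bound)
a_6 = 12: 18798954/3090529  (> 1852888, stop)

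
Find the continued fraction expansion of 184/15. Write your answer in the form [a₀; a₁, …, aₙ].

⌊184/15⌋ = 12, remainder 4
⌊15/4⌋ = 3, remainder 3
⌊4/3⌋ = 1, remainder 1
⌊3/1⌋ = 3, remainder 0

[12; 3, 1, 3]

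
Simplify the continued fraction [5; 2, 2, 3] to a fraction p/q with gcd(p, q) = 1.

92/17

Collapse the nested fraction from the inside out:
Start with 3.
2 + 1/(3/1) = 2 + 1/3 = 7/3
2 + 1/(7/3) = 2 + 3/7 = 17/7
5 + 1/(17/7) = 5 + 7/17 = 92/17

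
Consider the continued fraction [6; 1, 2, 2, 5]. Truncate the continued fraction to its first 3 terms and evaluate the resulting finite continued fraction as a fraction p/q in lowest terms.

Compute successive convergents:
a_0 = 6: 6/1
a_1 = 1: 7/1
a_2 = 2: 20/3

20/3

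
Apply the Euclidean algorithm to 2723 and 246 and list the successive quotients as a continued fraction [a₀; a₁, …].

[11; 14, 2, 8]

2723 = 11·246 + 17, so a_0 = 11
246 = 14·17 + 8, so a_1 = 14
17 = 2·8 + 1, so a_2 = 2
8 = 8·1 + 0, so a_3 = 8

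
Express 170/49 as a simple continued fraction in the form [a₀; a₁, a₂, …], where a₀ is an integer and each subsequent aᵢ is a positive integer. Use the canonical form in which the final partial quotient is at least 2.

170 = 3·49 + 23, so a_0 = 3
49 = 2·23 + 3, so a_1 = 2
23 = 7·3 + 2, so a_2 = 7
3 = 1·2 + 1, so a_3 = 1
2 = 2·1 + 0, so a_4 = 2

[3; 2, 7, 1, 2]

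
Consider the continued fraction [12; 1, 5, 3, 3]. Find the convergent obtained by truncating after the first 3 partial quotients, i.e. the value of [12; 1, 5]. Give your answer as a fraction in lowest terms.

Use the convergent recurrence hₖ = aₖ·hₖ₋₁ + hₖ₋₂ (and likewise for the denominators kₖ):
a_0 = 12: 12/1
a_1 = 1: 13/1
a_2 = 5: 77/6

77/6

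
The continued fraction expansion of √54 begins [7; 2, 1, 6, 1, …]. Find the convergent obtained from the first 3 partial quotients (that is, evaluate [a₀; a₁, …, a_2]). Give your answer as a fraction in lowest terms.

Start with 1.
2 + 1/(1/1) = 2 + 1/1 = 3/1
7 + 1/(3/1) = 7 + 1/3 = 22/3

22/3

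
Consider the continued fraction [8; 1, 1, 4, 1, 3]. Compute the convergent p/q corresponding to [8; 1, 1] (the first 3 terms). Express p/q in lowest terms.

Start with 1.
1 + 1/(1/1) = 1 + 1/1 = 2/1
8 + 1/(2/1) = 8 + 1/2 = 17/2

17/2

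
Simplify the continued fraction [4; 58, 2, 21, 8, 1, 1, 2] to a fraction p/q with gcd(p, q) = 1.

436779/108730

a_0 = 4: 4/1
a_1 = 58: 233/58
a_2 = 2: 470/117
a_3 = 21: 10103/2515
a_4 = 8: 81294/20237
a_5 = 1: 91397/22752
a_6 = 1: 172691/42989
a_7 = 2: 436779/108730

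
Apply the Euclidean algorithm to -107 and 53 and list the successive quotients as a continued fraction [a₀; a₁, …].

⌊-107/53⌋ = -3, remainder 52
⌊53/52⌋ = 1, remainder 1
⌊52/1⌋ = 52, remainder 0

[-3; 1, 52]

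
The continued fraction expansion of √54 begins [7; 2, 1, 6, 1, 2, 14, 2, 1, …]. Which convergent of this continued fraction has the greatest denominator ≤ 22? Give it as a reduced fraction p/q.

a_0 = 7: 7/1  (≤ bound)
a_1 = 2: 15/2  (≤ bound)
a_2 = 1: 22/3  (≤ bound)
a_3 = 6: 147/20  (≤ bound)
a_4 = 1: 169/23  (> 22, stop)

147/20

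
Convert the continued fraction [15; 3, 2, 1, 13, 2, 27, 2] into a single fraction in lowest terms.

243167/15894

Build up convergents one term at a time:
a_0 = 15: 15/1
a_1 = 3: 46/3
a_2 = 2: 107/7
a_3 = 1: 153/10
a_4 = 13: 2096/137
a_5 = 2: 4345/284
a_6 = 27: 119411/7805
a_7 = 2: 243167/15894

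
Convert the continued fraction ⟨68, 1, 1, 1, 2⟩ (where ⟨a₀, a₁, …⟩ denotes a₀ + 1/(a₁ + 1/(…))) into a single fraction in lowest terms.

549/8

Use the convergent recurrence hₖ = aₖ·hₖ₋₁ + hₖ₋₂ (and likewise for the denominators kₖ):
a_0 = 68: 68/1
a_1 = 1: 69/1
a_2 = 1: 137/2
a_3 = 1: 206/3
a_4 = 2: 549/8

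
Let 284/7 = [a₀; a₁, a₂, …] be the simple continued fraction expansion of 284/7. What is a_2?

Repeatedly divide and take the remainder:
⌊284/7⌋ = 40, remainder 4
⌊7/4⌋ = 1, remainder 3
⌊4/3⌋ = 1, remainder 1

1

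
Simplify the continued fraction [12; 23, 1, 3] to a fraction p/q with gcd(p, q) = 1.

1144/95

Work from the innermost term outward:
Start with 3.
1 + 1/(3/1) = 1 + 1/3 = 4/3
23 + 1/(4/3) = 23 + 3/4 = 95/4
12 + 1/(95/4) = 12 + 4/95 = 1144/95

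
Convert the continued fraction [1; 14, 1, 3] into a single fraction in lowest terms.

a_0 = 1: 1/1
a_1 = 14: 15/14
a_2 = 1: 16/15
a_3 = 3: 63/59

63/59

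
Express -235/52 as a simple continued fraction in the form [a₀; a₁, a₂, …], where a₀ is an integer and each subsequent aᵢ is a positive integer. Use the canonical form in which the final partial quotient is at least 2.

[-5; 2, 12, 2]

Run the Euclidean algorithm, recording each quotient:
-235 ÷ 52 → quotient -5, remainder 25
52 ÷ 25 → quotient 2, remainder 2
25 ÷ 2 → quotient 12, remainder 1
2 ÷ 1 → quotient 2, remainder 0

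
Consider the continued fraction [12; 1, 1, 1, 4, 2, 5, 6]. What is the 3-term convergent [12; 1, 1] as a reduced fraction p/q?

a_0 = 12: 12/1
a_1 = 1: 13/1
a_2 = 1: 25/2

25/2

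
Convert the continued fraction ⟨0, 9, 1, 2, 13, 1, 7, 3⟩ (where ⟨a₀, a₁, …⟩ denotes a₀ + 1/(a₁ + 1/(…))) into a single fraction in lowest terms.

1066/10313

Start with 3.
7 + 1/(3/1) = 7 + 1/3 = 22/3
1 + 1/(22/3) = 1 + 3/22 = 25/22
13 + 1/(25/22) = 13 + 22/25 = 347/25
2 + 1/(347/25) = 2 + 25/347 = 719/347
1 + 1/(719/347) = 1 + 347/719 = 1066/719
9 + 1/(1066/719) = 9 + 719/1066 = 10313/1066
0 + 1/(10313/1066) = 0 + 1066/10313 = 1066/10313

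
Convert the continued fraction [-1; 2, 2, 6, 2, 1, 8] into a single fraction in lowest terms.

Start with 8.
1 + 1/(8/1) = 1 + 1/8 = 9/8
2 + 1/(9/8) = 2 + 8/9 = 26/9
6 + 1/(26/9) = 6 + 9/26 = 165/26
2 + 1/(165/26) = 2 + 26/165 = 356/165
2 + 1/(356/165) = 2 + 165/356 = 877/356
-1 + 1/(877/356) = -1 + 356/877 = -521/877

-521/877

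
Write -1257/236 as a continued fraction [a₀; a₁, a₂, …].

[-6; 1, 2, 15, 2, 2]

-1257 ÷ 236 → quotient -6, remainder 159
236 ÷ 159 → quotient 1, remainder 77
159 ÷ 77 → quotient 2, remainder 5
77 ÷ 5 → quotient 15, remainder 2
5 ÷ 2 → quotient 2, remainder 1
2 ÷ 1 → quotient 2, remainder 0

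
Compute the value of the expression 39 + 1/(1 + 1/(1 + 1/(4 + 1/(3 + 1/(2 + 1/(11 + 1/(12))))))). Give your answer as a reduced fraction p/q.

a_0 = 39: 39/1
a_1 = 1: 40/1
a_2 = 1: 79/2
a_3 = 4: 356/9
a_4 = 3: 1147/29
a_5 = 2: 2650/67
a_6 = 11: 30297/766
a_7 = 12: 366214/9259

366214/9259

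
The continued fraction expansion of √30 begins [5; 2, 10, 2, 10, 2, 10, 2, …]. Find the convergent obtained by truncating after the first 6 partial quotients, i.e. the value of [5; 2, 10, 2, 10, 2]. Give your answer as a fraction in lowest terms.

Use the convergent recurrence hₖ = aₖ·hₖ₋₁ + hₖ₋₂ (and likewise for the denominators kₖ):
a_0 = 5: 5/1
a_1 = 2: 11/2
a_2 = 10: 115/21
a_3 = 2: 241/44
a_4 = 10: 2525/461
a_5 = 2: 5291/966

5291/966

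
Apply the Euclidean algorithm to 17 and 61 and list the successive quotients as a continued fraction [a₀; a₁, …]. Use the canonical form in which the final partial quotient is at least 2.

⌊17/61⌋ = 0, remainder 17
⌊61/17⌋ = 3, remainder 10
⌊17/10⌋ = 1, remainder 7
⌊10/7⌋ = 1, remainder 3
⌊7/3⌋ = 2, remainder 1
⌊3/1⌋ = 3, remainder 0

[0; 3, 1, 1, 2, 3]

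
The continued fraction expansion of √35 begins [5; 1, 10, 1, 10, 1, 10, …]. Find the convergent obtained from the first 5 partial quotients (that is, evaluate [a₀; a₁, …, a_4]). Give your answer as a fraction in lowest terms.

775/131

a_0 = 5: 5/1
a_1 = 1: 6/1
a_2 = 10: 65/11
a_3 = 1: 71/12
a_4 = 10: 775/131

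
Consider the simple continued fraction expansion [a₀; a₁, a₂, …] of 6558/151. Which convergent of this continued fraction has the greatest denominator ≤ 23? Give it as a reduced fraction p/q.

304/7

a_0 = 43: 43/1  (≤ bound)
a_1 = 2: 87/2  (≤ bound)
a_2 = 3: 304/7  (≤ bound)
a_3 = 10: 3127/72  (> 23, stop)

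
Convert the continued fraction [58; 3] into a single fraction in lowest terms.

175/3

Collapse the nested fraction from the inside out:
Start with 3.
58 + 1/(3/1) = 58 + 1/3 = 175/3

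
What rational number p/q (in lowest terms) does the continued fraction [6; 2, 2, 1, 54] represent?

Start with 54.
1 + 1/(54/1) = 1 + 1/54 = 55/54
2 + 1/(55/54) = 2 + 54/55 = 164/55
2 + 1/(164/55) = 2 + 55/164 = 383/164
6 + 1/(383/164) = 6 + 164/383 = 2462/383

2462/383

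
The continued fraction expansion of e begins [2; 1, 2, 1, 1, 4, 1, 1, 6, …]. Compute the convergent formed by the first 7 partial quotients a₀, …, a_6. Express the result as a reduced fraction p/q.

106/39

Start with 1.
4 + 1/(1/1) = 4 + 1/1 = 5/1
1 + 1/(5/1) = 1 + 1/5 = 6/5
1 + 1/(6/5) = 1 + 5/6 = 11/6
2 + 1/(11/6) = 2 + 6/11 = 28/11
1 + 1/(28/11) = 1 + 11/28 = 39/28
2 + 1/(39/28) = 2 + 28/39 = 106/39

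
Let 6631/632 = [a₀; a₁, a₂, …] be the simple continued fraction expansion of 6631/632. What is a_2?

6631 ÷ 632 → quotient 10, remainder 311
632 ÷ 311 → quotient 2, remainder 10
311 ÷ 10 → quotient 31, remainder 1

31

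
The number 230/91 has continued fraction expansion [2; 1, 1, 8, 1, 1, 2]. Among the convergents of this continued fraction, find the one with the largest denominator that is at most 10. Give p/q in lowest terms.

a_0 = 2: 2/1  (≤ bound)
a_1 = 1: 3/1  (≤ bound)
a_2 = 1: 5/2  (≤ bound)
a_3 = 8: 43/17  (> 10, stop)

5/2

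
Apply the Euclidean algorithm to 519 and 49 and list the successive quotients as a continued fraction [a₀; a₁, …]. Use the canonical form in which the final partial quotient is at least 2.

[10; 1, 1, 2, 4, 2]

519 = 10·49 + 29, so a_0 = 10
49 = 1·29 + 20, so a_1 = 1
29 = 1·20 + 9, so a_2 = 1
20 = 2·9 + 2, so a_3 = 2
9 = 4·2 + 1, so a_4 = 4
2 = 2·1 + 0, so a_5 = 2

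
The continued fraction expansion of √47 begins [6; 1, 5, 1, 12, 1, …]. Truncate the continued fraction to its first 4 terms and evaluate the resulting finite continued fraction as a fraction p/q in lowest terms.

Work from the innermost term outward:
Start with 1.
5 + 1/(1/1) = 5 + 1/1 = 6/1
1 + 1/(6/1) = 1 + 1/6 = 7/6
6 + 1/(7/6) = 6 + 6/7 = 48/7

48/7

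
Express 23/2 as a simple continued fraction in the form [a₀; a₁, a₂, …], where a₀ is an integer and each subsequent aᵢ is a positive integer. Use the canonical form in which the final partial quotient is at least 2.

[11; 2]

⌊23/2⌋ = 11, remainder 1
⌊2/1⌋ = 2, remainder 0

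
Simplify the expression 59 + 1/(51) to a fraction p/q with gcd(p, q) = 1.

Starting at the tail and folding back:
Start with 51.
59 + 1/(51/1) = 59 + 1/51 = 3010/51

3010/51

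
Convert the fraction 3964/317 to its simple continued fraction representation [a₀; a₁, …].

[12; 1, 1, 52, 3]

Run the Euclidean algorithm, recording each quotient:
⌊3964/317⌋ = 12, remainder 160
⌊317/160⌋ = 1, remainder 157
⌊160/157⌋ = 1, remainder 3
⌊157/3⌋ = 52, remainder 1
⌊3/1⌋ = 3, remainder 0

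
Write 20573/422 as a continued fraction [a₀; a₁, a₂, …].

[48; 1, 3, 52, 2]

⌊20573/422⌋ = 48, remainder 317
⌊422/317⌋ = 1, remainder 105
⌊317/105⌋ = 3, remainder 2
⌊105/2⌋ = 52, remainder 1
⌊2/1⌋ = 2, remainder 0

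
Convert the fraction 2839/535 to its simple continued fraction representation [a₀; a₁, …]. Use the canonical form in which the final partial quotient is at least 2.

[5; 3, 3, 1, 4, 2, 1, 2]

2839 = 5·535 + 164, so a_0 = 5
535 = 3·164 + 43, so a_1 = 3
164 = 3·43 + 35, so a_2 = 3
43 = 1·35 + 8, so a_3 = 1
35 = 4·8 + 3, so a_4 = 4
8 = 2·3 + 2, so a_5 = 2
3 = 1·2 + 1, so a_6 = 1
2 = 2·1 + 0, so a_7 = 2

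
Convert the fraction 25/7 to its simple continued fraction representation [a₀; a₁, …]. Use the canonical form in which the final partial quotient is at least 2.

Run the Euclidean algorithm, recording each quotient:
25 = 3·7 + 4, so a_0 = 3
7 = 1·4 + 3, so a_1 = 1
4 = 1·3 + 1, so a_2 = 1
3 = 3·1 + 0, so a_3 = 3

[3; 1, 1, 3]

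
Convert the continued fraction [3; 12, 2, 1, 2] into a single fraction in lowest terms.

305/99

Use the convergent recurrence hₖ = aₖ·hₖ₋₁ + hₖ₋₂ (and likewise for the denominators kₖ):
a_0 = 3: 3/1
a_1 = 12: 37/12
a_2 = 2: 77/25
a_3 = 1: 114/37
a_4 = 2: 305/99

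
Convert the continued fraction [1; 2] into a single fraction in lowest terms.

Starting at the tail and folding back:
Start with 2.
1 + 1/(2/1) = 1 + 1/2 = 3/2

3/2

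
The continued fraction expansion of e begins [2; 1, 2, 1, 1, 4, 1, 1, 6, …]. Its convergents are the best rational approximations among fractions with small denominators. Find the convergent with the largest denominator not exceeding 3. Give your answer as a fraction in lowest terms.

List convergents until the denominator exceeds the bound:
a_0 = 2: 2/1  (≤ bound)
a_1 = 1: 3/1  (≤ bound)
a_2 = 2: 8/3  (≤ bound)
a_3 = 1: 11/4  (> 3, stop)

8/3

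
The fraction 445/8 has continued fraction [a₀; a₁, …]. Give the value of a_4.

2

⌊445/8⌋ = 55, remainder 5
⌊8/5⌋ = 1, remainder 3
⌊5/3⌋ = 1, remainder 2
⌊3/2⌋ = 1, remainder 1
⌊2/1⌋ = 2, remainder 0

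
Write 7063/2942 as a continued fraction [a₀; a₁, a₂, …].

Run the Euclidean algorithm, recording each quotient:
⌊7063/2942⌋ = 2, remainder 1179
⌊2942/1179⌋ = 2, remainder 584
⌊1179/584⌋ = 2, remainder 11
⌊584/11⌋ = 53, remainder 1
⌊11/1⌋ = 11, remainder 0

[2; 2, 2, 53, 11]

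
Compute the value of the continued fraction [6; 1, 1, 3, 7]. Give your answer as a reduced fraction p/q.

Use the convergent recurrence hₖ = aₖ·hₖ₋₁ + hₖ₋₂ (and likewise for the denominators kₖ):
a_0 = 6: 6/1
a_1 = 1: 7/1
a_2 = 1: 13/2
a_3 = 3: 46/7
a_4 = 7: 335/51

335/51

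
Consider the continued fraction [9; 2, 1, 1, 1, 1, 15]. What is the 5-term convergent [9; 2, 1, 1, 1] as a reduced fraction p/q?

75/8

Work from the innermost term outward:
Start with 1.
1 + 1/(1/1) = 1 + 1/1 = 2/1
1 + 1/(2/1) = 1 + 1/2 = 3/2
2 + 1/(3/2) = 2 + 2/3 = 8/3
9 + 1/(8/3) = 9 + 3/8 = 75/8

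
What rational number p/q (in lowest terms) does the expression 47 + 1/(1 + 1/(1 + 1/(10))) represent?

998/21

a_0 = 47: 47/1
a_1 = 1: 48/1
a_2 = 1: 95/2
a_3 = 10: 998/21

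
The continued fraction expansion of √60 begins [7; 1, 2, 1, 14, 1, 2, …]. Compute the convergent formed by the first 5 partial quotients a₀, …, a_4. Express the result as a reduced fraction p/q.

457/59

a_0 = 7: 7/1
a_1 = 1: 8/1
a_2 = 2: 23/3
a_3 = 1: 31/4
a_4 = 14: 457/59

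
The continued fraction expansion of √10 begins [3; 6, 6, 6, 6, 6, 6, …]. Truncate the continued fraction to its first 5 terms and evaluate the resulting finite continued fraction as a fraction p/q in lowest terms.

4443/1405

a_0 = 3: 3/1
a_1 = 6: 19/6
a_2 = 6: 117/37
a_3 = 6: 721/228
a_4 = 6: 4443/1405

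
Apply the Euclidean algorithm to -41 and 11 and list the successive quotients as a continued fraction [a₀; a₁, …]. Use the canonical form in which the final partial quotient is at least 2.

-41 = -4·11 + 3, so a_0 = -4
11 = 3·3 + 2, so a_1 = 3
3 = 1·2 + 1, so a_2 = 1
2 = 2·1 + 0, so a_3 = 2

[-4; 3, 1, 2]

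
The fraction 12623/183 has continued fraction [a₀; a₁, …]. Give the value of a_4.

Apply division with remainder until the remainder is 0:
⌊12623/183⌋ = 68, remainder 179
⌊183/179⌋ = 1, remainder 4
⌊179/4⌋ = 44, remainder 3
⌊4/3⌋ = 1, remainder 1
⌊3/1⌋ = 3, remainder 0

3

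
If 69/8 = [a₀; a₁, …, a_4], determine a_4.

2

Run the Euclidean algorithm, recording each quotient:
69 = 8·8 + 5, so a_0 = 8
8 = 1·5 + 3, so a_1 = 1
5 = 1·3 + 2, so a_2 = 1
3 = 1·2 + 1, so a_3 = 1
2 = 2·1 + 0, so a_4 = 2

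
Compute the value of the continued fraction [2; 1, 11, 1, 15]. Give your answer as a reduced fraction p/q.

Collapse the nested fraction from the inside out:
Start with 15.
1 + 1/(15/1) = 1 + 1/15 = 16/15
11 + 1/(16/15) = 11 + 15/16 = 191/16
1 + 1/(191/16) = 1 + 16/191 = 207/191
2 + 1/(207/191) = 2 + 191/207 = 605/207

605/207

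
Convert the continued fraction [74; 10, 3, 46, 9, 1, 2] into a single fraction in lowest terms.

a_0 = 74: 74/1
a_1 = 10: 741/10
a_2 = 3: 2297/31
a_3 = 46: 106403/1436
a_4 = 9: 959924/12955
a_5 = 1: 1066327/14391
a_6 = 2: 3092578/41737

3092578/41737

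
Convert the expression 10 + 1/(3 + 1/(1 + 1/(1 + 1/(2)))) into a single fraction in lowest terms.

a_0 = 10: 10/1
a_1 = 3: 31/3
a_2 = 1: 41/4
a_3 = 1: 72/7
a_4 = 2: 185/18

185/18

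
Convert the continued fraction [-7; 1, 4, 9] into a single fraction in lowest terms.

-285/46

a_0 = -7: -7/1
a_1 = 1: -6/1
a_2 = 4: -31/5
a_3 = 9: -285/46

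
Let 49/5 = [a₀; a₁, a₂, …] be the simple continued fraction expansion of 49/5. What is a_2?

4

⌊49/5⌋ = 9, remainder 4
⌊5/4⌋ = 1, remainder 1
⌊4/1⌋ = 4, remainder 0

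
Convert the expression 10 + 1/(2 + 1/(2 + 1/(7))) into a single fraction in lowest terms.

a_0 = 10: 10/1
a_1 = 2: 21/2
a_2 = 2: 52/5
a_3 = 7: 385/37

385/37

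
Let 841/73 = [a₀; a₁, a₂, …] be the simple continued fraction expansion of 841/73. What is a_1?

1

841 = 11·73 + 38, so a_0 = 11
73 = 1·38 + 35, so a_1 = 1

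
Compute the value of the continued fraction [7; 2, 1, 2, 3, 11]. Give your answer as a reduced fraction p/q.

2248/305

Work from the innermost term outward:
Start with 11.
3 + 1/(11/1) = 3 + 1/11 = 34/11
2 + 1/(34/11) = 2 + 11/34 = 79/34
1 + 1/(79/34) = 1 + 34/79 = 113/79
2 + 1/(113/79) = 2 + 79/113 = 305/113
7 + 1/(305/113) = 7 + 113/305 = 2248/305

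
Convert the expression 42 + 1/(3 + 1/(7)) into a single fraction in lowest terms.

Work from the innermost term outward:
Start with 7.
3 + 1/(7/1) = 3 + 1/7 = 22/7
42 + 1/(22/7) = 42 + 7/22 = 931/22

931/22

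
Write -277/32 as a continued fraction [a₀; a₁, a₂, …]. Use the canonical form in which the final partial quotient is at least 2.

-277 ÷ 32 → quotient -9, remainder 11
32 ÷ 11 → quotient 2, remainder 10
11 ÷ 10 → quotient 1, remainder 1
10 ÷ 1 → quotient 10, remainder 0

[-9; 2, 1, 10]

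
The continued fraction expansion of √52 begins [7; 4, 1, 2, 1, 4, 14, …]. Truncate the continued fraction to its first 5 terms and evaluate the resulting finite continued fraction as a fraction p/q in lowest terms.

137/19

Use the convergent recurrence hₖ = aₖ·hₖ₋₁ + hₖ₋₂ (and likewise for the denominators kₖ):
a_0 = 7: 7/1
a_1 = 4: 29/4
a_2 = 1: 36/5
a_3 = 2: 101/14
a_4 = 1: 137/19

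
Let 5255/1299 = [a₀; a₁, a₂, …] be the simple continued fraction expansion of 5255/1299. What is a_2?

59

Apply division with remainder until the remainder is 0:
⌊5255/1299⌋ = 4, remainder 59
⌊1299/59⌋ = 22, remainder 1
⌊59/1⌋ = 59, remainder 0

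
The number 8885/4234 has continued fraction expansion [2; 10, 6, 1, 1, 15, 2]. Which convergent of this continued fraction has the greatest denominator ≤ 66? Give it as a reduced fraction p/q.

128/61

List convergents until the denominator exceeds the bound:
a_0 = 2: 2/1  (≤ bound)
a_1 = 10: 21/10  (≤ bound)
a_2 = 6: 128/61  (≤ bound)
a_3 = 1: 149/71  (> 66, stop)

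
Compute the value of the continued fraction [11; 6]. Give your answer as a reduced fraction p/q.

67/6

a_0 = 11: 11/1
a_1 = 6: 67/6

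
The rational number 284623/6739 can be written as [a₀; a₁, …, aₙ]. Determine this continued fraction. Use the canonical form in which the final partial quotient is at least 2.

⌊284623/6739⌋ = 42, remainder 1585
⌊6739/1585⌋ = 4, remainder 399
⌊1585/399⌋ = 3, remainder 388
⌊399/388⌋ = 1, remainder 11
⌊388/11⌋ = 35, remainder 3
⌊11/3⌋ = 3, remainder 2
⌊3/2⌋ = 1, remainder 1
⌊2/1⌋ = 2, remainder 0

[42; 4, 3, 1, 35, 3, 1, 2]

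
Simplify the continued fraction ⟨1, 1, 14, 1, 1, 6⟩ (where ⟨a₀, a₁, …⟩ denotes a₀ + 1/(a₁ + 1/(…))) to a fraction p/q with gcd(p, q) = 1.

391/202

Start with 6.
1 + 1/(6/1) = 1 + 1/6 = 7/6
1 + 1/(7/6) = 1 + 6/7 = 13/7
14 + 1/(13/7) = 14 + 7/13 = 189/13
1 + 1/(189/13) = 1 + 13/189 = 202/189
1 + 1/(202/189) = 1 + 189/202 = 391/202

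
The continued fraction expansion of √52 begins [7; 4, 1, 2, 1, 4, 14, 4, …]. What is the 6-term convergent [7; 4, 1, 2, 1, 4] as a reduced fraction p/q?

649/90

Start with 4.
1 + 1/(4/1) = 1 + 1/4 = 5/4
2 + 1/(5/4) = 2 + 4/5 = 14/5
1 + 1/(14/5) = 1 + 5/14 = 19/14
4 + 1/(19/14) = 4 + 14/19 = 90/19
7 + 1/(90/19) = 7 + 19/90 = 649/90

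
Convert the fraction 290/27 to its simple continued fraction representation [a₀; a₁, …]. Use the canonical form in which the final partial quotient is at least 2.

⌊290/27⌋ = 10, remainder 20
⌊27/20⌋ = 1, remainder 7
⌊20/7⌋ = 2, remainder 6
⌊7/6⌋ = 1, remainder 1
⌊6/1⌋ = 6, remainder 0

[10; 1, 2, 1, 6]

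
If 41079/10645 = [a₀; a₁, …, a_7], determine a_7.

2

41079 ÷ 10645 → quotient 3, remainder 9144
10645 ÷ 9144 → quotient 1, remainder 1501
9144 ÷ 1501 → quotient 6, remainder 138
1501 ÷ 138 → quotient 10, remainder 121
138 ÷ 121 → quotient 1, remainder 17
121 ÷ 17 → quotient 7, remainder 2
17 ÷ 2 → quotient 8, remainder 1
2 ÷ 1 → quotient 2, remainder 0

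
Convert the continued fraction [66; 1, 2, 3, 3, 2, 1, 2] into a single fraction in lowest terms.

19609/294

Start with 2.
1 + 1/(2/1) = 1 + 1/2 = 3/2
2 + 1/(3/2) = 2 + 2/3 = 8/3
3 + 1/(8/3) = 3 + 3/8 = 27/8
3 + 1/(27/8) = 3 + 8/27 = 89/27
2 + 1/(89/27) = 2 + 27/89 = 205/89
1 + 1/(205/89) = 1 + 89/205 = 294/205
66 + 1/(294/205) = 66 + 205/294 = 19609/294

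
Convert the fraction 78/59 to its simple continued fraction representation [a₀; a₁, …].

Apply division with remainder until the remainder is 0:
78 = 1·59 + 19, so a_0 = 1
59 = 3·19 + 2, so a_1 = 3
19 = 9·2 + 1, so a_2 = 9
2 = 2·1 + 0, so a_3 = 2

[1; 3, 9, 2]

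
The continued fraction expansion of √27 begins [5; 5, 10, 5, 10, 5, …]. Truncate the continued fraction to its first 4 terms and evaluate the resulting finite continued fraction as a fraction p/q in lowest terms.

a_0 = 5: 5/1
a_1 = 5: 26/5
a_2 = 10: 265/51
a_3 = 5: 1351/260

1351/260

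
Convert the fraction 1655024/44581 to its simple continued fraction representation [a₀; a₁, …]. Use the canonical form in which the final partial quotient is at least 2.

1655024 = 37·44581 + 5527, so a_0 = 37
44581 = 8·5527 + 365, so a_1 = 8
5527 = 15·365 + 52, so a_2 = 15
365 = 7·52 + 1, so a_3 = 7
52 = 52·1 + 0, so a_4 = 52

[37; 8, 15, 7, 52]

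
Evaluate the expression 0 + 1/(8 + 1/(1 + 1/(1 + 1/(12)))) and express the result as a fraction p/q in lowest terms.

Collapse the nested fraction from the inside out:
Start with 12.
1 + 1/(12/1) = 1 + 1/12 = 13/12
1 + 1/(13/12) = 1 + 12/13 = 25/13
8 + 1/(25/13) = 8 + 13/25 = 213/25
0 + 1/(213/25) = 0 + 25/213 = 25/213

25/213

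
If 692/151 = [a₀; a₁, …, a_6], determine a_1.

1

692 ÷ 151 → quotient 4, remainder 88
151 ÷ 88 → quotient 1, remainder 63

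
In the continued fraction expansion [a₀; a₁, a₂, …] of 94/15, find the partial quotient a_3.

3

⌊94/15⌋ = 6, remainder 4
⌊15/4⌋ = 3, remainder 3
⌊4/3⌋ = 1, remainder 1
⌊3/1⌋ = 3, remainder 0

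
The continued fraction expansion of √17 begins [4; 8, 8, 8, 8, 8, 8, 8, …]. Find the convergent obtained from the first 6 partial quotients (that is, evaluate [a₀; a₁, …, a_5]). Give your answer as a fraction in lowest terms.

143649/34840

Work from the innermost term outward:
Start with 8.
8 + 1/(8/1) = 8 + 1/8 = 65/8
8 + 1/(65/8) = 8 + 8/65 = 528/65
8 + 1/(528/65) = 8 + 65/528 = 4289/528
8 + 1/(4289/528) = 8 + 528/4289 = 34840/4289
4 + 1/(34840/4289) = 4 + 4289/34840 = 143649/34840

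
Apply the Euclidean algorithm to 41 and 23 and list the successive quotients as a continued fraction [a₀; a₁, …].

Run the Euclidean algorithm, recording each quotient:
⌊41/23⌋ = 1, remainder 18
⌊23/18⌋ = 1, remainder 5
⌊18/5⌋ = 3, remainder 3
⌊5/3⌋ = 1, remainder 2
⌊3/2⌋ = 1, remainder 1
⌊2/1⌋ = 2, remainder 0

[1; 1, 3, 1, 1, 2]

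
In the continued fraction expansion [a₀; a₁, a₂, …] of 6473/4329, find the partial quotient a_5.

2

Repeatedly divide and take the remainder:
6473 = 1·4329 + 2144, so a_0 = 1
4329 = 2·2144 + 41, so a_1 = 2
2144 = 52·41 + 12, so a_2 = 52
41 = 3·12 + 5, so a_3 = 3
12 = 2·5 + 2, so a_4 = 2
5 = 2·2 + 1, so a_5 = 2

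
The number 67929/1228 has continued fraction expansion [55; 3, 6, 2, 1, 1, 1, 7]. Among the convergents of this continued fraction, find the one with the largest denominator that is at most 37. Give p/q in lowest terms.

1051/19

List convergents until the denominator exceeds the bound:
a_0 = 55: 55/1  (≤ bound)
a_1 = 3: 166/3  (≤ bound)
a_2 = 6: 1051/19  (≤ bound)
a_3 = 2: 2268/41  (> 37, stop)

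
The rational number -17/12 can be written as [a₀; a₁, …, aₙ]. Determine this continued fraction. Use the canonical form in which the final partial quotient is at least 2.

Run the Euclidean algorithm, recording each quotient:
-17 = -2·12 + 7, so a_0 = -2
12 = 1·7 + 5, so a_1 = 1
7 = 1·5 + 2, so a_2 = 1
5 = 2·2 + 1, so a_3 = 2
2 = 2·1 + 0, so a_4 = 2

[-2; 1, 1, 2, 2]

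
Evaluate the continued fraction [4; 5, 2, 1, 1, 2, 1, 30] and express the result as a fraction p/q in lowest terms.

12473/2980

a_0 = 4: 4/1
a_1 = 5: 21/5
a_2 = 2: 46/11
a_3 = 1: 67/16
a_4 = 1: 113/27
a_5 = 2: 293/70
a_6 = 1: 406/97
a_7 = 30: 12473/2980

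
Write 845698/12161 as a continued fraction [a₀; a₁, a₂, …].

[69; 1, 1, 5, 2, 11, 3, 14]

Run the Euclidean algorithm, recording each quotient:
845698 ÷ 12161 → quotient 69, remainder 6589
12161 ÷ 6589 → quotient 1, remainder 5572
6589 ÷ 5572 → quotient 1, remainder 1017
5572 ÷ 1017 → quotient 5, remainder 487
1017 ÷ 487 → quotient 2, remainder 43
487 ÷ 43 → quotient 11, remainder 14
43 ÷ 14 → quotient 3, remainder 1
14 ÷ 1 → quotient 14, remainder 0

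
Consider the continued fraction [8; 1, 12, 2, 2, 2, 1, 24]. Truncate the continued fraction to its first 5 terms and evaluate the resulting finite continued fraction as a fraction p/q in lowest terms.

Start with 2.
2 + 1/(2/1) = 2 + 1/2 = 5/2
12 + 1/(5/2) = 12 + 2/5 = 62/5
1 + 1/(62/5) = 1 + 5/62 = 67/62
8 + 1/(67/62) = 8 + 62/67 = 598/67

598/67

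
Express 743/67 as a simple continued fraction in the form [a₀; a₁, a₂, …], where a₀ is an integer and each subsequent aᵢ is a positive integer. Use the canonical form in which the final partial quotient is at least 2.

[11; 11, 6]

743 = 11·67 + 6, so a_0 = 11
67 = 11·6 + 1, so a_1 = 11
6 = 6·1 + 0, so a_2 = 6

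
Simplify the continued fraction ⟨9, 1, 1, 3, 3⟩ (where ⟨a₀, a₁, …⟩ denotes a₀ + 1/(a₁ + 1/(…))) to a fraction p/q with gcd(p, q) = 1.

220/23

Start with 3.
3 + 1/(3/1) = 3 + 1/3 = 10/3
1 + 1/(10/3) = 1 + 3/10 = 13/10
1 + 1/(13/10) = 1 + 10/13 = 23/13
9 + 1/(23/13) = 9 + 13/23 = 220/23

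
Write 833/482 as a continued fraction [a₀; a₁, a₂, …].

[1; 1, 2, 1, 2, 8, 2, 2]

Repeatedly divide and take the remainder:
833 ÷ 482 → quotient 1, remainder 351
482 ÷ 351 → quotient 1, remainder 131
351 ÷ 131 → quotient 2, remainder 89
131 ÷ 89 → quotient 1, remainder 42
89 ÷ 42 → quotient 2, remainder 5
42 ÷ 5 → quotient 8, remainder 2
5 ÷ 2 → quotient 2, remainder 1
2 ÷ 1 → quotient 2, remainder 0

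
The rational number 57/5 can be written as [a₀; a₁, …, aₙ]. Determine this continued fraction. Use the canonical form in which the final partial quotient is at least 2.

57 ÷ 5 → quotient 11, remainder 2
5 ÷ 2 → quotient 2, remainder 1
2 ÷ 1 → quotient 2, remainder 0

[11; 2, 2]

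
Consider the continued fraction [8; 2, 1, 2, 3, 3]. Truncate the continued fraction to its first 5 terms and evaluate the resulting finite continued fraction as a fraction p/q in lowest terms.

226/27

a_0 = 8: 8/1
a_1 = 2: 17/2
a_2 = 1: 25/3
a_3 = 2: 67/8
a_4 = 3: 226/27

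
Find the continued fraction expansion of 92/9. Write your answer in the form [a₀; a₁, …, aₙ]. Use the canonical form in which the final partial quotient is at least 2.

⌊92/9⌋ = 10, remainder 2
⌊9/2⌋ = 4, remainder 1
⌊2/1⌋ = 2, remainder 0

[10; 4, 2]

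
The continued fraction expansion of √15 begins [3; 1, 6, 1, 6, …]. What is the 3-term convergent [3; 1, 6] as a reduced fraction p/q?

27/7

a_0 = 3: 3/1
a_1 = 1: 4/1
a_2 = 6: 27/7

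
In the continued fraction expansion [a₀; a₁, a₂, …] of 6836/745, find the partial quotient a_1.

6836 ÷ 745 → quotient 9, remainder 131
745 ÷ 131 → quotient 5, remainder 90

5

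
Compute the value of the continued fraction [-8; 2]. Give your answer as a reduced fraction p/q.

-15/2

Starting at the tail and folding back:
Start with 2.
-8 + 1/(2/1) = -8 + 1/2 = -15/2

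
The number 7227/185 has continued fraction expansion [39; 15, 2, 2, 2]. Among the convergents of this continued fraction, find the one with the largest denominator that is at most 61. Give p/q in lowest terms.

1211/31

List convergents until the denominator exceeds the bound:
a_0 = 39: 39/1  (≤ bound)
a_1 = 15: 586/15  (≤ bound)
a_2 = 2: 1211/31  (≤ bound)
a_3 = 2: 3008/77  (> 61, stop)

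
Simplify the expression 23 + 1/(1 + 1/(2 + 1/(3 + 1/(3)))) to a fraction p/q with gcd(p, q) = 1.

782/33

Build up convergents one term at a time:
a_0 = 23: 23/1
a_1 = 1: 24/1
a_2 = 2: 71/3
a_3 = 3: 237/10
a_4 = 3: 782/33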